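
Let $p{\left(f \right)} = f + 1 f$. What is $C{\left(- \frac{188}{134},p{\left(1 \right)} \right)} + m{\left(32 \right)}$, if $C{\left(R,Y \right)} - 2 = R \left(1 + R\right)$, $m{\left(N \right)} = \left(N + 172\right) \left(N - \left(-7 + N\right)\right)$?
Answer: $\frac{6421808}{4489} \approx 1430.6$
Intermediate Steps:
$m{\left(N \right)} = 1204 + 7 N$ ($m{\left(N \right)} = \left(172 + N\right) \left(N - \left(-7 + N\right)\right) = \left(172 + N\right) 7 = 1204 + 7 N$)
$p{\left(f \right)} = 2 f$ ($p{\left(f \right)} = f + f = 2 f$)
$C{\left(R,Y \right)} = 2 + R \left(1 + R\right)$
$C{\left(- \frac{188}{134},p{\left(1 \right)} \right)} + m{\left(32 \right)} = \left(2 - \frac{188}{134} + \left(- \frac{188}{134}\right)^{2}\right) + \left(1204 + 7 \cdot 32\right) = \left(2 - \frac{94}{67} + \left(\left(-188\right) \frac{1}{134}\right)^{2}\right) + \left(1204 + 224\right) = \left(2 - \frac{94}{67} + \left(- \frac{94}{67}\right)^{2}\right) + 1428 = \left(2 - \frac{94}{67} + \frac{8836}{4489}\right) + 1428 = \frac{11516}{4489} + 1428 = \frac{6421808}{4489}$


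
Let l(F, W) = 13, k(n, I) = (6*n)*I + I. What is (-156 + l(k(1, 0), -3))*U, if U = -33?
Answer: 4719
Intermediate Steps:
k(n, I) = I + 6*I*n (k(n, I) = 6*I*n + I = I + 6*I*n)
(-156 + l(k(1, 0), -3))*U = (-156 + 13)*(-33) = -143*(-33) = 4719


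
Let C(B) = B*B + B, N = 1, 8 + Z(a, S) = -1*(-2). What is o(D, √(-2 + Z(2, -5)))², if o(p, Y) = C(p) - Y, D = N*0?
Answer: -8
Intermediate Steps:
Z(a, S) = -6 (Z(a, S) = -8 - 1*(-2) = -8 + 2 = -6)
C(B) = B + B² (C(B) = B² + B = B + B²)
D = 0 (D = 1*0 = 0)
o(p, Y) = -Y + p*(1 + p) (o(p, Y) = p*(1 + p) - Y = -Y + p*(1 + p))
o(D, √(-2 + Z(2, -5)))² = (-√(-2 - 6) + 0*(1 + 0))² = (-√(-8) + 0*1)² = (-2*I*√2 + 0)² = (-2*I*√2)² = -8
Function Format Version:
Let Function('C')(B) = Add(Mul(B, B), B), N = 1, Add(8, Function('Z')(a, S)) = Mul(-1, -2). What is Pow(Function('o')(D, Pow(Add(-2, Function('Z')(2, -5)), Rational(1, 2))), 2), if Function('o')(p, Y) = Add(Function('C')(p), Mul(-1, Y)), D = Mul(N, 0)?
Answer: -8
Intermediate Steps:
Function('Z')(a, S) = -6 (Function('Z')(a, S) = Add(-8, Mul(-1, -2)) = Add(-8, 2) = -6)
Function('C')(B) = Add(B, Pow(B, 2)) (Function('C')(B) = Add(Pow(B, 2), B) = Add(B, Pow(B, 2)))
D = 0 (D = Mul(1, 0) = 0)
Function('o')(p, Y) = Add(Mul(-1, Y), Mul(p, Add(1, p))) (Function('o')(p, Y) = Add(Mul(p, Add(1, p)), Mul(-1, Y)) = Add(Mul(-1, Y), Mul(p, Add(1, p))))
Pow(Function('o')(D, Pow(Add(-2, Function('Z')(2, -5)), Rational(1, 2))), 2) = Pow(Add(Mul(-1, Pow(Add(-2, -6), Rational(1, 2))), Mul(0, Add(1, 0))), 2) = Pow(Add(Mul(-1, Pow(-8, Rational(1, 2))), Mul(0, 1)), 2) = Pow(Add(Mul(-1, Mul(2, I, Pow(2, Rational(1, 2)))), 0), 2) = Pow(Add(Mul(-2, I, Pow(2, Rational(1, 2))), 0), 2) = Pow(Mul(-2, I, Pow(2, Rational(1, 2))), 2) = -8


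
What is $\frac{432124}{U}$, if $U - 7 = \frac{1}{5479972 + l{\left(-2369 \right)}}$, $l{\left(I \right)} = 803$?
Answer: $\frac{4680581850}{75821} \approx 61732.0$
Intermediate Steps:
$U = \frac{38365426}{5480775}$ ($U = 7 + \frac{1}{5479972 + 803} = 7 + \frac{1}{5480775} = \frac{38365426}{5480775} \approx 7.0$)
$\frac{432124}{U} = \frac{432124}{\frac{38365426}{5480775}} = 432124 \cdot \frac{5480775}{38365426} = \frac{4680581850}{75821}$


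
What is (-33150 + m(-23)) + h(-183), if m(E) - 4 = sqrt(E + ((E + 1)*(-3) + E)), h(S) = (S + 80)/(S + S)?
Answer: -12131333/366 + 2*sqrt(5) ≈ -33141.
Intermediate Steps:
h(S) = (80 + S)/(2*S) (h(S) = (80 + S)/((2*S)) = (80 + S)*(1/(2*S)) = (80 + S)/(2*S))
m(E) = 4 + sqrt(-3 - E) (m(E) = 4 + sqrt(E + ((E + 1)*(-3) + E)) = 4 + sqrt(E + ((1 + E)*(-3) + E)) = 4 + sqrt(E + ((-3 - 3*E) + E)) = 4 + sqrt(E + (-3 - 2*E)) = 4 + sqrt(-3 - E))
(-33150 + m(-23)) + h(-183) = (-33150 + (4 + sqrt(-3 - 1*(-23)))) + (1/2)*(80 - 183)/(-183) = (-33150 + (4 + sqrt(-3 + 23))) + (1/2)*(-1/183)*(-103) = (-33150 + (4 + sqrt(20))) + 103/366 = (-33150 + (4 + 2*sqrt(5))) + 103/366 = (-33146 + 2*sqrt(5)) + 103/366 = -12131333/366 + 2*sqrt(5)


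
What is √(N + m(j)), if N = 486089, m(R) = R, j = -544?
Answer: 19*√1345 ≈ 696.81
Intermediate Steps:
√(N + m(j)) = √(486089 - 544) = √485545 = 19*√1345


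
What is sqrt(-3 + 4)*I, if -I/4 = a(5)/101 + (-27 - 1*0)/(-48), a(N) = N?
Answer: -989/404 ≈ -2.4480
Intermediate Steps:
I = -989/404 (I = -4*(5/101 + (-27 - 1*0)/(-48)) = -4*(5*(1/101) + (-27 + 0)*(-1/48)) = -4*(5/101 - 27*(-1/48)) = -4*(5/101 + 9/16) = -4*989/1616 = -989/404 ≈ -2.4480)
sqrt(-3 + 4)*I = sqrt(-3 + 4)*(-989/404) = sqrt(1)*(-989/404) = 1*(-989/404) = -989/404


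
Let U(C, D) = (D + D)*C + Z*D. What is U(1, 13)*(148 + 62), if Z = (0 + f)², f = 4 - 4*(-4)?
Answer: 1097460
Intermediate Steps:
f = 20 (f = 4 + 16 = 20)
Z = 400 (Z = (0 + 20)² = 20² = 400)
U(C, D) = 400*D + 2*C*D (U(C, D) = (D + D)*C + 400*D = (2*D)*C + 400*D = 2*C*D + 400*D = 400*D + 2*C*D)
U(1, 13)*(148 + 62) = (2*13*(200 + 1))*(148 + 62) = (2*13*201)*210 = 5226*210 = 1097460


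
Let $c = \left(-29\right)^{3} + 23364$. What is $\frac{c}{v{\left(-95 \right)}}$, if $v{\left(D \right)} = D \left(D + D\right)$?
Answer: $- \frac{41}{722} \approx -0.056787$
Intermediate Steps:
$v{\left(D \right)} = 2 D^{2}$ ($v{\left(D \right)} = D 2 D = 2 D^{2}$)
$c = -1025$ ($c = -24389 + 23364 = -1025$)
$\frac{c}{v{\left(-95 \right)}} = - \frac{1025}{2 \left(-95\right)^{2}} = - \frac{1025}{2 \cdot 9025} = - \frac{1025}{18050} = \left(-1025\right) \frac{1}{18050} = - \frac{41}{722}$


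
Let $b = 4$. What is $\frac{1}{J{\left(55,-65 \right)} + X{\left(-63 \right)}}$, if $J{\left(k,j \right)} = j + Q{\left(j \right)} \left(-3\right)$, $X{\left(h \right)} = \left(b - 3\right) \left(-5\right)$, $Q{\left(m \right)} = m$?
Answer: $\frac{1}{125} \approx 0.008$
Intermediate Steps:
$X{\left(h \right)} = -5$ ($X{\left(h \right)} = \left(4 - 3\right) \left(-5\right) = 1 \left(-5\right) = -5$)
$J{\left(k,j \right)} = - 2 j$ ($J{\left(k,j \right)} = j + j \left(-3\right) = j - 3 j = - 2 j$)
$\frac{1}{J{\left(55,-65 \right)} + X{\left(-63 \right)}} = \frac{1}{\left(-2\right) \left(-65\right) - 5} = \frac{1}{130 - 5} = \frac{1}{125}$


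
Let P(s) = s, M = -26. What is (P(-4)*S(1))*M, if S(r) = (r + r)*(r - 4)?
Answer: -624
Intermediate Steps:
S(r) = 2*r*(-4 + r) (S(r) = (2*r)*(-4 + r) = 2*r*(-4 + r))
(P(-4)*S(1))*M = -8*(-4 + 1)*(-26) = -8*(-3)*(-26) = -4*(-6)*(-26) = 24*(-26) = -624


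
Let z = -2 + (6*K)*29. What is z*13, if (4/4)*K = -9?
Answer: -20384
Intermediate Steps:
K = -9
z = -1568 (z = -2 + (6*(-9))*29 = -2 - 54*29 = -2 - 1566 = -1568)
z*13 = -1568*13 = -20384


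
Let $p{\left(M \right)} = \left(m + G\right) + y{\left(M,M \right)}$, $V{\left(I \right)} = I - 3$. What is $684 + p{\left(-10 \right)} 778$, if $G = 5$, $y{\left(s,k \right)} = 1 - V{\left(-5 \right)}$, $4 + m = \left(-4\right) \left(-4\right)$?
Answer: $20912$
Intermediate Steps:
$m = 12$ ($m = -4 - -16 = -4 + 16 = 12$)
$V{\left(I \right)} = -3 + I$
$y{\left(s,k \right)} = 9$ ($y{\left(s,k \right)} = 1 - \left(-3 - 5\right) = 1 - -8 = 1 + 8 = 9$)
$p{\left(M \right)} = 26$ ($p{\left(M \right)} = \left(12 + 5\right) + 9 = 17 + 9 = 26$)
$684 + p{\left(-10 \right)} 778 = 684 + 26 \cdot 778 = 684 + 20228 = 20912$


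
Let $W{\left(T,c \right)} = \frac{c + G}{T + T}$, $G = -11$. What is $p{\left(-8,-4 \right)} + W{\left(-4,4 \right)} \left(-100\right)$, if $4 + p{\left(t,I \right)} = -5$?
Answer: $- \frac{193}{2} \approx -96.5$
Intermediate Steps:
$p{\left(t,I \right)} = -9$ ($p{\left(t,I \right)} = -4 - 5 = -9$)
$W{\left(T,c \right)} = \frac{-11 + c}{2 T}$ ($W{\left(T,c \right)} = \frac{c - 11}{T + T} = \frac{-11 + c}{2 T}$)
$p{\left(-8,-4 \right)} + W{\left(-4,4 \right)} \left(-100\right) = -9 + \frac{-11 + 4}{2 \left(-4\right)} \left(-100\right) = -9 + \frac{1}{2} \left(- \frac{1}{4}\right) \left(-7\right) \left(-100\right) = -9 + \frac{7}{8} \left(-100\right) = -9 - \frac{175}{2} = - \frac{193}{2}$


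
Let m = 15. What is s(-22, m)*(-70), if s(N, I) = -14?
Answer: 980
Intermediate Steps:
s(-22, m)*(-70) = -14*(-70) = 980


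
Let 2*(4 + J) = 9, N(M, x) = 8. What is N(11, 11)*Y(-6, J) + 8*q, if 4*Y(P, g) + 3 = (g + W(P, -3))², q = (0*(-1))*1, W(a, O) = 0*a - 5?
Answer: 69/2 ≈ 34.500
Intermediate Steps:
W(a, O) = -5 (W(a, O) = 0 - 5 = -5)
J = ½ (J = -4 + (½)*9 = -4 + 9/2 = ½ ≈ 0.50000)
q = 0 (q = 0*1 = 0)
Y(P, g) = -¾ + (-5 + g)²/4 (Y(P, g) = -¾ + (g - 5)²/4 = -¾ + (-5 + g)²/4)
N(11, 11)*Y(-6, J) + 8*q = 8*(-¾ + (-5 + ½)²/4) + 8*0 = 8*(-¾ + (-9/2)²/4) + 0 = 8*(-¾ + (¼)*(81/4)) + 0 = 8*(-¾ + 81/16) + 0 = 8*(69/16) + 0 = 69/2 + 0 = 69/2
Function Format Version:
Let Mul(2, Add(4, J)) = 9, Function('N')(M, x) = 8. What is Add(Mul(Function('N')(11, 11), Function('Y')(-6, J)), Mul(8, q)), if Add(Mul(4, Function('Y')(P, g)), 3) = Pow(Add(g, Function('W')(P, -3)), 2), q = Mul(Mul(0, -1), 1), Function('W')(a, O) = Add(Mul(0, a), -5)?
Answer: Rational(69, 2) ≈ 34.500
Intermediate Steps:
Function('W')(a, O) = -5 (Function('W')(a, O) = Add(0, -5) = -5)
J = Rational(1, 2) (J = Add(-4, Mul(Rational(1, 2), 9)) = Add(-4, Rational(9, 2)) = Rational(1, 2) ≈ 0.50000)
q = 0 (q = Mul(0, 1) = 0)
Function('Y')(P, g) = Add(Rational(-3, 4), Mul(Rational(1, 4), Pow(Add(-5, g), 2))) (Function('Y')(P, g) = Add(Rational(-3, 4), Mul(Rational(1, 4), Pow(Add(g, -5), 2))) = Add(Rational(-3, 4), Mul(Rational(1, 4), Pow(Add(-5, g), 2))))
Add(Mul(Function('N')(11, 11), Function('Y')(-6, J)), Mul(8, q)) = Add(Mul(8, Add(Rational(-3, 4), Mul(Rational(1, 4), Pow(Add(-5, Rational(1, 2)), 2)))), Mul(8, 0)) = Add(Mul(8, Add(Rational(-3, 4), Mul(Rational(1, 4), Pow(Rational(-9, 2), 2)))), 0) = Add(Mul(8, Add(Rational(-3, 4), Mul(Rational(1, 4), Rational(81, 4)))), 0) = Add(Mul(8, Add(Rational(-3, 4), Rational(81, 16))), 0) = Add(Mul(8, Rational(69, 16)), 0) = Add(Rational(69, 2), 0) = Rational(69, 2)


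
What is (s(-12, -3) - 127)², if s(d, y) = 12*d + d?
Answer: 80089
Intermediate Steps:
s(d, y) = 13*d
(s(-12, -3) - 127)² = (13*(-12) - 127)² = (-156 - 127)² = (-283)² = 80089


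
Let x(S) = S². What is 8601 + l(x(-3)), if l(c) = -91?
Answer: 8510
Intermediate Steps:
8601 + l(x(-3)) = 8601 - 91 = 8510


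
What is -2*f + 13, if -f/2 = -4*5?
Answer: -67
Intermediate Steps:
f = 40 (f = -(-8)*5 = -2*(-20) = 40)
-2*f + 13 = -2*40 + 13 = -80 + 13 = -67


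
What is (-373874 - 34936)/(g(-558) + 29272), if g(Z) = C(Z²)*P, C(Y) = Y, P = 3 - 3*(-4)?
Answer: -204405/2349866 ≈ -0.086986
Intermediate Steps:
P = 15 (P = 3 + 12 = 15)
g(Z) = 15*Z² (g(Z) = Z²*15 = 15*Z²)
(-373874 - 34936)/(g(-558) + 29272) = (-373874 - 34936)/(15*(-558)² + 29272) = -408810/(15*311364 + 29272) = -408810/(4670460 + 29272) = -408810/4699732 = -408810*1/4699732 = -204405/2349866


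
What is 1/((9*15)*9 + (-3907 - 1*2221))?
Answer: -1/4913 ≈ -0.00020354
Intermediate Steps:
1/((9*15)*9 + (-3907 - 1*2221)) = 1/(135*9 + (-3907 - 2221)) = 1/(1215 - 6128) = 1/(-4913) = -1/4913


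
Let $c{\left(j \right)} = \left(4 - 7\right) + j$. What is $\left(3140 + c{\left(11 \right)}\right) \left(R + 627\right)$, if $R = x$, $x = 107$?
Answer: $2310632$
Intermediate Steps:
$R = 107$
$c{\left(j \right)} = -3 + j$
$\left(3140 + c{\left(11 \right)}\right) \left(R + 627\right) = \left(3140 + \left(-3 + 11\right)\right) \left(107 + 627\right) = \left(3140 + 8\right) 734 = 3148 \cdot 734 = 2310632$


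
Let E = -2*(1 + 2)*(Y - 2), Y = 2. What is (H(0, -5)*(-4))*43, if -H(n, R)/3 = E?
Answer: 0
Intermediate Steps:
E = 0 (E = -2*(1 + 2)*(2 - 2) = -6*0 = -2*0 = 0)
H(n, R) = 0 (H(n, R) = -3*0 = 0)
(H(0, -5)*(-4))*43 = (0*(-4))*43 = 0*43 = 0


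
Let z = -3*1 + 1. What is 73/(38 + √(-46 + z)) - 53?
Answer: (-212*√3 + 1941*I)/(2*(-19*I + 2*√3)) ≈ -51.141 - 0.33898*I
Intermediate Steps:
z = -2 (z = -3 + 1 = -2)
73/(38 + √(-46 + z)) - 53 = 73/(38 + √(-46 - 2)) - 53 = 73/(38 + √(-48)) - 53 = 73/(38 + 4*I*√3) - 53 = -53 + 73/(38 + 4*I*√3)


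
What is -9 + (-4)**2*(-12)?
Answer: -201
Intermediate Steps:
-9 + (-4)**2*(-12) = -9 + 16*(-12) = -9 - 192 = -201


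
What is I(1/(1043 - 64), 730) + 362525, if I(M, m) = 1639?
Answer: 364164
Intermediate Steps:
I(1/(1043 - 64), 730) + 362525 = 1639 + 362525 = 364164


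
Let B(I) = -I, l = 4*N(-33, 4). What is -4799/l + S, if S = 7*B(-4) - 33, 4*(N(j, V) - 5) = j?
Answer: 4734/13 ≈ 364.15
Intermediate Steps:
N(j, V) = 5 + j/4
l = -13 (l = 4*(5 + (¼)*(-33)) = 4*(5 - 33/4) = 4*(-13/4) = -13)
S = -5 (S = 7*(-1*(-4)) - 33 = 7*4 - 33 = 28 - 33 = -5)
-4799/l + S = -4799/(-13) - 5 = -4799*(-1/13) - 5 = 4799/13 - 5 = 4734/13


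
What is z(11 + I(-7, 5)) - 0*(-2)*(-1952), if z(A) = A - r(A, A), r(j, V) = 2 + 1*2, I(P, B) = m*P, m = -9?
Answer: 70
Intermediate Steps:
I(P, B) = -9*P
r(j, V) = 4 (r(j, V) = 2 + 2 = 4)
z(A) = -4 + A (z(A) = A - 1*4 = A - 4 = -4 + A)
z(11 + I(-7, 5)) - 0*(-2)*(-1952) = (-4 + (11 - 9*(-7))) - 0*(-2)*(-1952) = (-4 + (11 + 63)) - 0*(-1952) = (-4 + 74) - 1*0 = 70 + 0 = 70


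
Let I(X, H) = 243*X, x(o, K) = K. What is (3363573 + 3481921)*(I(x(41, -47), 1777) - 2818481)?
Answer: -19372077161588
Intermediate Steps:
(3363573 + 3481921)*(I(x(41, -47), 1777) - 2818481) = (3363573 + 3481921)*(243*(-47) - 2818481) = 6845494*(-11421 - 2818481) = 6845494*(-2829902) = -19372077161588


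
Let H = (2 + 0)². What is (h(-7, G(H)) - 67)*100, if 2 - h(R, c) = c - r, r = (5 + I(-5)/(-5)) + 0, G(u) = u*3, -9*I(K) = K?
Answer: -64900/9 ≈ -7211.1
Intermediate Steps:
H = 4 (H = 2² = 4)
I(K) = -K/9
G(u) = 3*u
r = 44/9 (r = (5 - ⅑*(-5)/(-5)) + 0 = (5 + (5/9)*(-⅕)) + 0 = (5 - ⅑) + 0 = 44/9 + 0 = 44/9 ≈ 4.8889)
h(R, c) = 62/9 - c (h(R, c) = 2 - (c - 1*44/9) = 2 - (c - 44/9) = 2 - (-44/9 + c) = 2 + (44/9 - c) = 62/9 - c)
(h(-7, G(H)) - 67)*100 = ((62/9 - 3*4) - 67)*100 = ((62/9 - 1*12) - 67)*100 = ((62/9 - 12) - 67)*100 = (-46/9 - 67)*100 = -649/9*100 = -64900/9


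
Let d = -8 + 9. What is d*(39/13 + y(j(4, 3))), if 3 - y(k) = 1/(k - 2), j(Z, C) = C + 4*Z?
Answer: 101/17 ≈ 5.9412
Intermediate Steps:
y(k) = 3 - 1/(-2 + k) (y(k) = 3 - 1/(k - 2) = 3 - 1/(-2 + k))
d = 1
d*(39/13 + y(j(4, 3))) = 1*(39/13 + (-7 + 3*(3 + 4*4))/(-2 + (3 + 4*4))) = 1*(39*(1/13) + (-7 + 3*(3 + 16))/(-2 + (3 + 16))) = 1*(3 + (-7 + 3*19)/(-2 + 19)) = 1*(3 + (-7 + 57)/17) = 1*(3 + (1/17)*50) = 1*(3 + 50/17) = 1*(101/17) = 101/17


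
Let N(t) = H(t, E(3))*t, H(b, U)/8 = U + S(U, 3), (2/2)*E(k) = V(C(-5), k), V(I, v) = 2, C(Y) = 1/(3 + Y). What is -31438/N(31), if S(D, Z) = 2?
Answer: -15719/496 ≈ -31.692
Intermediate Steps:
E(k) = 2
H(b, U) = 16 + 8*U (H(b, U) = 8*(U + 2) = 8*(2 + U) = 16 + 8*U)
N(t) = 32*t (N(t) = (16 + 8*2)*t = (16 + 16)*t = 32*t)
-31438/N(31) = -31438/(32*31) = -31438/992 = -31438*1/992 = -15719/496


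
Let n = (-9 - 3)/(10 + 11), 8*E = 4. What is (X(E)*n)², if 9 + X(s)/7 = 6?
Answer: 144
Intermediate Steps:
E = ½ (E = (⅛)*4 = ½ ≈ 0.50000)
X(s) = -21 (X(s) = -63 + 7*6 = -63 + 42 = -21)
n = -4/7 (n = -12/21 = -12*1/21 = -4/7 ≈ -0.57143)
(X(E)*n)² = (-21*(-4/7))² = 12² = 144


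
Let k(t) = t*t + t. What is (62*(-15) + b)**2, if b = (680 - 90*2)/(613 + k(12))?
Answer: 510753208900/591361 ≈ 8.6369e+5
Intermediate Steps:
k(t) = t + t**2 (k(t) = t**2 + t = t + t**2)
b = 500/769 (b = (680 - 90*2)/(613 + 12*(1 + 12)) = (680 - 180)/(613 + 12*13) = 500/(613 + 156) = 500/769 ≈ 0.65020)
(62*(-15) + b)**2 = (62*(-15) + 500/769)**2 = (-930 + 500/769)**2 = (-714670/769)**2 = 510753208900/591361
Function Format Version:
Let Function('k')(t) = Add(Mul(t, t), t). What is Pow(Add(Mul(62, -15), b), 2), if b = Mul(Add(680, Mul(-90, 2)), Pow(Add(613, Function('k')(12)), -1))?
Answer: Rational(510753208900, 591361) ≈ 8.6369e+5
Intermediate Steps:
Function('k')(t) = Add(t, Pow(t, 2)) (Function('k')(t) = Add(Pow(t, 2), t) = Add(t, Pow(t, 2)))
b = Rational(500, 769) (b = Mul(Add(680, Mul(-90, 2)), Pow(Add(613, Mul(12, Add(1, 12))), -1)) = Mul(Add(680, -180), Pow(Add(613, Mul(12, 13)), -1)) = Mul(500, Pow(Add(613, 156), -1)) = Mul(500, Pow(769, -1)) = Mul(500, Rational(1, 769)) = Rational(500, 769) ≈ 0.65020)
Pow(Add(Mul(62, -15), b), 2) = Pow(Add(Mul(62, -15), Rational(500, 769)), 2) = Pow(Add(-930, Rational(500, 769)), 2) = Pow(Rational(-714670, 769), 2) = Rational(510753208900, 591361)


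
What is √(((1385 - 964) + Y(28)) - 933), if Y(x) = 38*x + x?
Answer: 2*√145 ≈ 24.083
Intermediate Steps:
Y(x) = 39*x
√(((1385 - 964) + Y(28)) - 933) = √(((1385 - 964) + 39*28) - 933) = √((421 + 1092) - 933) = √(1513 - 933) = √580 = 2*√145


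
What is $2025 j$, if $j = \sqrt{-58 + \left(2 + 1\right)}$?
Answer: $2025 i \sqrt{55} \approx 15018.0 i$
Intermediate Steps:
$j = i \sqrt{55}$ ($j = \sqrt{-58 + 3} = \sqrt{-55} = i \sqrt{55} \approx 7.4162 i$)
$2025 j = 2025 i \sqrt{55}$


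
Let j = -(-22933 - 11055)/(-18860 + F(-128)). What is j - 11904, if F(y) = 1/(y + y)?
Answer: -57483129472/4828161 ≈ -11906.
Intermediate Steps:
F(y) = 1/(2*y)
j = -8700928/4828161 (j = -(-22933 - 11055)/(-18860 + (½)/(-128)) = -(-33988)/(-18860 + (½)*(-1/128)) = -(-33988)/(-18860 - 1/256) = -(-33988)/(-4828161/256) = -(-33988)*(-256)/4828161 = -1*8700928/4828161 = -8700928/4828161 ≈ -1.8021)
j - 11904 = -8700928/4828161 - 11904 = -57483129472/4828161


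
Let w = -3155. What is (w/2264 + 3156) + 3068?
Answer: 14087981/2264 ≈ 6222.6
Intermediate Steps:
(w/2264 + 3156) + 3068 = (-3155/2264 + 3156) + 3068 = 7142029/2264 + 3068 = 14087981/2264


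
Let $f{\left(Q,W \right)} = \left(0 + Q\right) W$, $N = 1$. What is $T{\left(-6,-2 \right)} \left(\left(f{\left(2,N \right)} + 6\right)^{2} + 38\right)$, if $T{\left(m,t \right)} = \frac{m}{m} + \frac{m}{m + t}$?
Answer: $\frac{357}{2} \approx 178.5$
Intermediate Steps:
$T{\left(m,t \right)} = 1 + \frac{m}{m + t}$
$f{\left(Q,W \right)} = Q W$
$T{\left(-6,-2 \right)} \left(\left(f{\left(2,N \right)} + 6\right)^{2} + 38\right) = \frac{-2 + 2 \left(-6\right)}{-6 - 2} \left(\left(2 \cdot 1 + 6\right)^{2} + 38\right) = \frac{-2 - 12}{-8} \left(\left(2 + 6\right)^{2} + 38\right) = \left(- \frac{1}{8}\right) \left(-14\right) \left(8^{2} + 38\right) = \frac{7 \left(64 + 38\right)}{4} = \frac{7}{4} \cdot 102 = \frac{357}{2}$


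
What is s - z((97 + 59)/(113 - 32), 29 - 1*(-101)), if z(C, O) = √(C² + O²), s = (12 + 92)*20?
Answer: 2080 - 26*√18229/27 ≈ 1950.0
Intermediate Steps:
s = 2080 (s = 104*20 = 2080)
s - z((97 + 59)/(113 - 32), 29 - 1*(-101)) = 2080 - √(((97 + 59)/(113 - 32))² + (29 - 1*(-101))²) = 2080 - √((156/81)² + (29 + 101)²) = 2080 - √((156*(1/81))² + 130²) = 2080 - √((52/27)² + 16900) = 2080 - √(2704/729 + 16900) = 2080 - √(12322804/729) = 2080 - 26*√18229/27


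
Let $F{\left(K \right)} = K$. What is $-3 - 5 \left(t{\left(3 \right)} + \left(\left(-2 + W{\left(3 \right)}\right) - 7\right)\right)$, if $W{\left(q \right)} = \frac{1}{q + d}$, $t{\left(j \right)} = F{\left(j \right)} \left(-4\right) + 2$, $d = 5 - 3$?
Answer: $91$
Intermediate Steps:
$d = 2$ ($d = 5 - 3 = 2$)
$t{\left(j \right)} = 2 - 4 j$ ($t{\left(j \right)} = j \left(-4\right) + 2 = - 4 j + 2 = 2 - 4 j$)
$W{\left(q \right)} = \frac{1}{2 + q}$ ($W{\left(q \right)} = \frac{1}{q + 2} = \frac{1}{2 + q}$)
$-3 - 5 \left(t{\left(3 \right)} + \left(\left(-2 + W{\left(3 \right)}\right) - 7\right)\right) = -3 - 5 \left(\left(2 - 12\right) - \left(9 - \frac{1}{2 + 3}\right)\right) = -3 - 5 \left(\left(2 - 12\right) - \left(9 - \frac{1}{5}\right)\right) = -3 - 5 \left(-10 + \left(\left(-2 + \frac{1}{5}\right) - 7\right)\right) = -3 - 5 \left(-10 - \frac{44}{5}\right) = -3 - -94 = -3 + 94 = 91$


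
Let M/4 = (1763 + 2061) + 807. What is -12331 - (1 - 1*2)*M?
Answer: 6193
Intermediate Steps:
M = 18524 (M = 4*((1763 + 2061) + 807) = 4*(3824 + 807) = 4*4631 = 18524)
-12331 - (1 - 1*2)*M = -12331 - (1 - 1*2)*18524 = -12331 - (1 - 2)*18524 = -12331 - (-1)*18524 = -12331 - 1*(-18524) = -12331 + 18524 = 6193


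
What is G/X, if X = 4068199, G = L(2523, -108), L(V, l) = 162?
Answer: 162/4068199 ≈ 3.9821e-5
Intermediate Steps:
G = 162
G/X = 162/4068199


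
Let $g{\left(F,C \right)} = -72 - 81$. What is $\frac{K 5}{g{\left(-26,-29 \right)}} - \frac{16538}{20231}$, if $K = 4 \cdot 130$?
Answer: $- \frac{55130914}{3095343} \approx -17.811$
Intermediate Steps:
$g{\left(F,C \right)} = -153$ ($g{\left(F,C \right)} = -72 - 81 = -153$)
$K = 520$
$\frac{K 5}{g{\left(-26,-29 \right)}} - \frac{16538}{20231} = \frac{520 \cdot 5}{-153} - \frac{16538}{20231} = 2600 \left(- \frac{1}{153}\right) - \frac{16538}{20231} = - \frac{2600}{153} - \frac{16538}{20231} = - \frac{55130914}{3095343}$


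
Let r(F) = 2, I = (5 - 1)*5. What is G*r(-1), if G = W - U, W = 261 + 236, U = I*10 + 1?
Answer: 592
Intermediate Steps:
I = 20 (I = 4*5 = 20)
U = 201 (U = 20*10 + 1 = 200 + 1 = 201)
W = 497
G = 296 (G = 497 - 1*201 = 497 - 201 = 296)
G*r(-1) = 296*2 = 592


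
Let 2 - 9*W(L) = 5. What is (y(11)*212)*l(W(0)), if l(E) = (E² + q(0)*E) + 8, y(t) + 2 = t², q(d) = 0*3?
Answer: 1841644/9 ≈ 2.0463e+5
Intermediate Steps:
q(d) = 0
W(L) = -⅓ (W(L) = 2/9 - ⅑*5 = 2/9 - 5/9 = -⅓)
y(t) = -2 + t²
l(E) = 8 + E² (l(E) = (E² + 0*E) + 8 = (E² + 0) + 8 = E² + 8 = 8 + E²)
(y(11)*212)*l(W(0)) = ((-2 + 11²)*212)*(8 + (-⅓)²) = ((-2 + 121)*212)*(8 + ⅑) = (119*212)*(73/9) = 25228*(73/9) = 1841644/9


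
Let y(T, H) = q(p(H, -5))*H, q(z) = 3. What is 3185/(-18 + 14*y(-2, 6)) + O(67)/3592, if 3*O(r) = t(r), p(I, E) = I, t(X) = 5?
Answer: 440035/32328 ≈ 13.612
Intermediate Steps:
O(r) = 5/3 (O(r) = (⅓)*5 = 5/3)
y(T, H) = 3*H
3185/(-18 + 14*y(-2, 6)) + O(67)/3592 = 3185/(-18 + 14*(3*6)) + (5/3)/3592 = 3185/(-18 + 14*18) + (5/3)*(1/3592) = 3185/(-18 + 252) + 5/10776 = 3185/234 + 5/10776 = 3185*(1/234) + 5/10776 = 245/18 + 5/10776 = 440035/32328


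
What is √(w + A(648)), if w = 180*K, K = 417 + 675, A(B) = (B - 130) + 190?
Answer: 2*√49317 ≈ 444.15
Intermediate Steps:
A(B) = 60 + B (A(B) = (-130 + B) + 190 = 60 + B)
K = 1092
w = 196560 (w = 180*1092 = 196560)
√(w + A(648)) = √(196560 + (60 + 648)) = √(196560 + 708) = √197268 = 2*√49317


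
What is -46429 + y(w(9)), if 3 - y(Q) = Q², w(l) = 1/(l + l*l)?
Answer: -376050601/8100 ≈ -46426.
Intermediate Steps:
w(l) = 1/(l + l²)
y(Q) = 3 - Q²
-46429 + y(w(9)) = -46429 + (3 - (1/(9*(1 + 9)))²) = -46429 + (3 - ((⅑)/10)²) = -46429 + (3 - ((⅑)*(⅒))²) = -46429 + (3 - (1/90)²) = -46429 + (3 - 1*1/8100) = -46429 + (3 - 1/8100) = -46429 + 24299/8100 = -376050601/8100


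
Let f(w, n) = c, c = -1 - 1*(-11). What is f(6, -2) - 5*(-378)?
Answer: 1900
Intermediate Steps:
c = 10 (c = -1 + 11 = 10)
f(w, n) = 10
f(6, -2) - 5*(-378) = 10 - 5*(-378) = 10 + 1890 = 1900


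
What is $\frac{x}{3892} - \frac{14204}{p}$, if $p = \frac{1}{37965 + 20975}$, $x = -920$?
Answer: $- \frac{814579798710}{973} \approx -8.3718 \cdot 10^{8}$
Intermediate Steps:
$p = \frac{1}{58940} \approx 1.6966 \cdot 10^{-5}$
$\frac{x}{3892} - \frac{14204}{p} = - \frac{920}{3892} - 14204 \frac{1}{\frac{1}{58940}} = \left(-920\right) \frac{1}{3892} - 837183760 = - \frac{230}{973} - 837183760 = - \frac{814579798710}{973}$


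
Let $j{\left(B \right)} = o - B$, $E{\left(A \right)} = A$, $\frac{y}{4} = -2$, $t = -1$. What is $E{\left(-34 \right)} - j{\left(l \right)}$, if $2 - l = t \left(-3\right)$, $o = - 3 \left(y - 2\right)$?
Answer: $-65$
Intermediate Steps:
$y = -8$ ($y = 4 \left(-2\right) = -8$)
$o = 30$ ($o = - 3 \left(-8 - 2\right) = \left(-3\right) \left(-10\right) = 30$)
$l = -1$ ($l = 2 - \left(-1\right) \left(-3\right) = 2 - 3 = -1$)
$j{\left(B \right)} = 30 - B$
$E{\left(-34 \right)} - j{\left(l \right)} = -34 - \left(30 - -1\right) = -34 - \left(30 + 1\right) = -34 - 31 = -65$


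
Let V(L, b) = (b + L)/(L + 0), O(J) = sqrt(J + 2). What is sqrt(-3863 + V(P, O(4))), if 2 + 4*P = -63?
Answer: sqrt(-16316950 - 260*sqrt(6))/65 ≈ 62.146*I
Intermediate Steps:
O(J) = sqrt(2 + J)
P = -65/4 (P = -1/2 + (1/4)*(-63) = -1/2 - 63/4 = -65/4 ≈ -16.250)
V(L, b) = (L + b)/L
sqrt(-3863 + V(P, O(4))) = sqrt(-3863 + (-65/4 + sqrt(2 + 4))/(-65/4)) = sqrt(-3863 - 4*(-65/4 + sqrt(6))/65) = sqrt(-3863 + (1 - 4*sqrt(6)/65)) = sqrt(-3862 - 4*sqrt(6)/65)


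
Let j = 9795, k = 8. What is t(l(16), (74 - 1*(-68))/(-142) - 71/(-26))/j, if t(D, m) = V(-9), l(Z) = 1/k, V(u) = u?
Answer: -3/3265 ≈ -0.00091884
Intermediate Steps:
l(Z) = ⅛ (l(Z) = 1/8 = ⅛)
t(D, m) = -9
t(l(16), (74 - 1*(-68))/(-142) - 71/(-26))/j = -9/9795 = -9*1/9795 = -3/3265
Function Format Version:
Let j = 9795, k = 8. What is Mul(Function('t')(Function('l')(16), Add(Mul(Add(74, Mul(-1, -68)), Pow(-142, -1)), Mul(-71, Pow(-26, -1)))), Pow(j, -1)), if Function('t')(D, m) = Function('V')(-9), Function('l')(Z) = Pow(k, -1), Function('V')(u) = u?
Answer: Rational(-3, 3265) ≈ -0.00091884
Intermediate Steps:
Function('l')(Z) = Rational(1, 8) (Function('l')(Z) = Pow(8, -1) = Rational(1, 8))
Function('t')(D, m) = -9
Mul(Function('t')(Function('l')(16), Add(Mul(Add(74, Mul(-1, -68)), Pow(-142, -1)), Mul(-71, Pow(-26, -1)))), Pow(j, -1)) = Mul(-9, Pow(9795, -1)) = Mul(-9, Rational(1, 9795)) = Rational(-3, 3265)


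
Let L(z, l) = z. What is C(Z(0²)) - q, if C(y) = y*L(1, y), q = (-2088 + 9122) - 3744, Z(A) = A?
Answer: -3290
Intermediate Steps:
q = 3290 (q = 7034 - 3744 = 3290)
C(y) = y (C(y) = y*1 = y)
C(Z(0²)) - q = 0² - 1*3290 = 0 - 3290 = -3290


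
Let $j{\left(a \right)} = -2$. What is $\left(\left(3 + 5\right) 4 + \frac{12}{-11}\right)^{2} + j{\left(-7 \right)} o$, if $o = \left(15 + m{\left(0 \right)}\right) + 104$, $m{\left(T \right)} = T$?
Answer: $\frac{86802}{121} \approx 717.37$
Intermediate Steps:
$o = 119$ ($o = \left(15 + 0\right) + 104 = 15 + 104 = 119$)
$\left(\left(3 + 5\right) 4 + \frac{12}{-11}\right)^{2} + j{\left(-7 \right)} o = \left(\left(3 + 5\right) 4 + \frac{12}{-11}\right)^{2} - 238 = \left(8 \cdot 4 + 12 \left(- \frac{1}{11}\right)\right)^{2} - 238 = \left(32 - \frac{12}{11}\right)^{2} - 238 = \left(\frac{340}{11}\right)^{2} - 238 = \frac{115600}{121} - 238 = \frac{86802}{121}$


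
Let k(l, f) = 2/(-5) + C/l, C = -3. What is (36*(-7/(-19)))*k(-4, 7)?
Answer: 441/95 ≈ 4.6421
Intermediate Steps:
k(l, f) = -⅖ - 3/l (k(l, f) = 2/(-5) - 3/l = 2*(-⅕) - 3/l = -⅖ - 3/l)
(36*(-7/(-19)))*k(-4, 7) = (36*(-7/(-19)))*(-⅖ - 3/(-4)) = (36*(-7*(-1/19)))*(-⅖ - 3*(-¼)) = (36*(7/19))*(-⅖ + ¾) = (252/19)*(7/20) = 441/95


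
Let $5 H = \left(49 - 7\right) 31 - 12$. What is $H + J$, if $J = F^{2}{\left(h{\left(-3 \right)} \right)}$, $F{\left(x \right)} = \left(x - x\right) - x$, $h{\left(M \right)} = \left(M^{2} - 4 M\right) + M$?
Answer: $582$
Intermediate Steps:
$h{\left(M \right)} = M^{2} - 3 M$
$H = 258$ ($H = \frac{\left(49 - 7\right) 31 - 12}{5} = \frac{42 \cdot 31 - 12}{5} = \frac{1302 - 12}{5} = \frac{1}{5} \cdot 1290 = 258$)
$F{\left(x \right)} = - x$ ($F{\left(x \right)} = 0 - x = - x$)
$J = 324$ ($J = \left(- \left(-3\right) \left(-3 - 3\right)\right)^{2} = \left(- \left(-3\right) \left(-6\right)\right)^{2} = \left(\left(-1\right) 18\right)^{2} = \left(-18\right)^{2} = 324$)
$H + J = 258 + 324 = 582$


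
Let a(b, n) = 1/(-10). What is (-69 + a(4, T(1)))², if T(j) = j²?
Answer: 477481/100 ≈ 4774.8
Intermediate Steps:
a(b, n) = -⅒
(-69 + a(4, T(1)))² = (-69 - ⅒)² = (-691/10)² = 477481/100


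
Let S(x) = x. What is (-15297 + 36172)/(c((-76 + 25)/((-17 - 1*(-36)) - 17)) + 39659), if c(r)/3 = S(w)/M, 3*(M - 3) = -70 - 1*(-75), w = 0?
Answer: 20875/39659 ≈ 0.52636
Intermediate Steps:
M = 14/3 (M = 3 + (-70 - 1*(-75))/3 = 3 + (-70 + 75)/3 = 3 + (1/3)*5 = 3 + 5/3 = 14/3 ≈ 4.6667)
c(r) = 0 (c(r) = 3*(0/(14/3)) = 3*(0*(3/14)) = 3*0 = 0)
(-15297 + 36172)/(c((-76 + 25)/((-17 - 1*(-36)) - 17)) + 39659) = (-15297 + 36172)/(0 + 39659) = 20875/39659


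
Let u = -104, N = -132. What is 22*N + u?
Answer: -3008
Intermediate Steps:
22*N + u = 22*(-132) - 104 = -2904 - 104 = -3008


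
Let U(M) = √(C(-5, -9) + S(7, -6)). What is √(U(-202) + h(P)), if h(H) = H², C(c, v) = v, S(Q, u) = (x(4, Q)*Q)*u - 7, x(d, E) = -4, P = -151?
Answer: √(22801 + 2*√38) ≈ 151.04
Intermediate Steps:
S(Q, u) = -7 - 4*Q*u (S(Q, u) = (-4*Q)*u - 7 = -4*Q*u - 7 = -7 - 4*Q*u)
U(M) = 2*√38 (U(M) = √(-9 + (-7 - 4*7*(-6))) = √(-9 + (-7 + 168)) = √(-9 + 161) = √152 = 2*√38)
√(U(-202) + h(P)) = √(2*√38 + (-151)²) = √(2*√38 + 22801) = √(22801 + 2*√38)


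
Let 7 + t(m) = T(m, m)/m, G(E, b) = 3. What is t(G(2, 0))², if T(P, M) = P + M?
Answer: 25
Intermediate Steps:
T(P, M) = M + P
t(m) = -5 (t(m) = -7 + (m + m)/m = -7 + (2*m)/m = -7 + 2 = -5)
t(G(2, 0))² = (-5)² = 25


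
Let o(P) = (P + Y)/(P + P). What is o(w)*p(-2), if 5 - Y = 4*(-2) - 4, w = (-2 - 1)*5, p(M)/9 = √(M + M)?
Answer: -6*I/5 ≈ -1.2*I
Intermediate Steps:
p(M) = 9*√2*√M (p(M) = 9*√(M + M) = 9*√(2*M) = 9*(√2*√M) = 9*√2*√M)
w = -15 (w = -3*5 = -15)
Y = 17 (Y = 5 - (4*(-2) - 4) = 5 - (-8 - 4) = 5 - 1*(-12) = 5 + 12 = 17)
o(P) = (17 + P)/(2*P) (o(P) = (P + 17)/(P + P) = (17 + P)/((2*P)) = (17 + P)*(1/(2*P)) = (17 + P)/(2*P))
o(w)*p(-2) = ((½)*(17 - 15)/(-15))*(9*√2*√(-2)) = ((½)*(-1/15)*2)*(9*√2*(I*√2)) = -6*I/5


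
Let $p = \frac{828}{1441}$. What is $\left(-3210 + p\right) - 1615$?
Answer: $- \frac{6951997}{1441} \approx -4824.4$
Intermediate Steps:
$p = \frac{828}{1441}$ ($p = 828 \cdot \frac{1}{1441} = \frac{828}{1441} \approx 0.5746$)
$\left(-3210 + p\right) - 1615 = \left(-3210 + \frac{828}{1441}\right) - 1615 = - \frac{4624782}{1441} - 1615 = - \frac{6951997}{1441}$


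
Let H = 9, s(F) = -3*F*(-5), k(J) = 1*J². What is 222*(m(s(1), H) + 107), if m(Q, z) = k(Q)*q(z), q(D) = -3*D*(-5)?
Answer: 6767004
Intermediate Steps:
q(D) = 15*D
k(J) = J²
s(F) = 15*F
m(Q, z) = 15*z*Q² (m(Q, z) = Q²*(15*z) = 15*z*Q²)
222*(m(s(1), H) + 107) = 222*(15*9*(15*1)² + 107) = 222*(15*9*15² + 107) = 222*(15*9*225 + 107) = 222*(30375 + 107) = 222*30482 = 6767004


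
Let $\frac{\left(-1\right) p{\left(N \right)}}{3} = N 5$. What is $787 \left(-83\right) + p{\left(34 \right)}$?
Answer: $-65831$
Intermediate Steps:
$p{\left(N \right)} = - 15 N$ ($p{\left(N \right)} = - 3 N 5 = - 3 \cdot 5 N = - 15 N$)
$787 \left(-83\right) + p{\left(34 \right)} = 787 \left(-83\right) - 510 = -65321 - 510 = -65831$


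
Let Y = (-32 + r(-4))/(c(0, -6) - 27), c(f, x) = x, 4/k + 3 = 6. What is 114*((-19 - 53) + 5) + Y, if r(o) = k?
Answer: -756070/99 ≈ -7637.1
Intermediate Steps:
k = 4/3 (k = 4/(-3 + 6) = 4/3 ≈ 1.3333)
r(o) = 4/3
Y = 92/99 (Y = (-32 + 4/3)/(-6 - 27) = -92/3/(-33) = -92/3*(-1/33) = 92/99 ≈ 0.92929)
114*((-19 - 53) + 5) + Y = 114*((-19 - 53) + 5) + 92/99 = 114*(-72 + 5) + 92/99 = 114*(-67) + 92/99 = -7638 + 92/99 = -756070/99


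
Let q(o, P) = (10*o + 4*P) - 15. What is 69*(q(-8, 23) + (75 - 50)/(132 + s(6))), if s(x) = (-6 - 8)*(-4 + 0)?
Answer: -37191/188 ≈ -197.82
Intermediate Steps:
s(x) = 56 (s(x) = -14*(-4) = 56)
q(o, P) = -15 + 4*P + 10*o (q(o, P) = (4*P + 10*o) - 15 = -15 + 4*P + 10*o)
69*(q(-8, 23) + (75 - 50)/(132 + s(6))) = 69*((-15 + 4*23 + 10*(-8)) + (75 - 50)/(132 + 56)) = 69*((-15 + 92 - 80) + 25/188) = 69*(-3 + 25*(1/188)) = 69*(-3 + 25/188) = 69*(-539/188) = -37191/188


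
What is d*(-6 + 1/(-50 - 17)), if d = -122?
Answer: 49166/67 ≈ 733.82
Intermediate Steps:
d*(-6 + 1/(-50 - 17)) = -122*(-6 + 1/(-50 - 17)) = -122*(-6 + 1/(-67)) = -122*(-6 - 1/67) = -122*(-403/67) = 49166/67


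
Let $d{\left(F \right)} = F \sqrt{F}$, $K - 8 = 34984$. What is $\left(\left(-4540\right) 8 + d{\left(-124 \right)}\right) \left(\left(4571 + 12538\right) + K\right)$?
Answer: $-1892308320 - 12921048 i \sqrt{31} \approx -1.8923 \cdot 10^{9} - 7.1941 \cdot 10^{7} i$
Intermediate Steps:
$K = 34992$ ($K = 8 + 34984 = 34992$)
$d{\left(F \right)} = F^{\frac{3}{2}}$
$\left(\left(-4540\right) 8 + d{\left(-124 \right)}\right) \left(\left(4571 + 12538\right) + K\right) = \left(\left(-4540\right) 8 + \left(-124\right)^{\frac{3}{2}}\right) \left(\left(4571 + 12538\right) + 34992\right) = \left(-36320 - 248 i \sqrt{31}\right) \left(17109 + 34992\right) = \left(-36320 - 248 i \sqrt{31}\right) 52101 = -1892308320 - 12921048 i \sqrt{31}$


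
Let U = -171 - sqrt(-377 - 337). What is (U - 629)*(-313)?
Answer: 250400 + 313*I*sqrt(714) ≈ 2.504e+5 + 8363.6*I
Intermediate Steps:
U = -171 - I*sqrt(714) (U = -171 - sqrt(-714) = -171 - I*sqrt(714) ≈ -171.0 - 26.721*I)
(U - 629)*(-313) = ((-171 - I*sqrt(714)) - 629)*(-313) = (-800 - I*sqrt(714))*(-313) = 250400 + 313*I*sqrt(714)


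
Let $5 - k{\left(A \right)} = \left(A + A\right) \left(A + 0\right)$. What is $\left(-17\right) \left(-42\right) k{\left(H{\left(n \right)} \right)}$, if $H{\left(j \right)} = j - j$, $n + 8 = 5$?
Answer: $3570$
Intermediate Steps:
$n = -3$ ($n = -8 + 5 = -3$)
$H{\left(j \right)} = 0$
$k{\left(A \right)} = 5 - 2 A^{2}$ ($k{\left(A \right)} = 5 - \left(A + A\right) \left(A + 0\right) = 5 - 2 A A = 5 - 2 A^{2}$)
$\left(-17\right) \left(-42\right) k{\left(H{\left(n \right)} \right)} = \left(-17\right) \left(-42\right) \left(5 - 2 \cdot 0^{2}\right) = 714 \left(5 - 0\right) = 714 \left(5 + 0\right) = 714 \cdot 5 = 3570$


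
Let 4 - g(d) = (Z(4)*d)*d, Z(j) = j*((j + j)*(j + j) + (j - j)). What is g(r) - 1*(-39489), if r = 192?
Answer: -9397691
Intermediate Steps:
Z(j) = 4*j³ (Z(j) = j*((2*j)*(2*j) + 0) = j*(4*j² + 0) = j*(4*j²) = 4*j³)
g(d) = 4 - 256*d² (g(d) = 4 - (4*4³)*d*d = 4 - (4*64)*d*d = 4 - 256*d*d = 4 - 256*d²)
g(r) - 1*(-39489) = (4 - 256*192²) - 1*(-39489) = (4 - 256*36864) + 39489 = (4 - 9437184) + 39489 = -9437180 + 39489 = -9397691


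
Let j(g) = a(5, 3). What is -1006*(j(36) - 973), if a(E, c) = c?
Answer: 975820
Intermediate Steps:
j(g) = 3
-1006*(j(36) - 973) = -1006*(3 - 973) = -1006*(-970) = 975820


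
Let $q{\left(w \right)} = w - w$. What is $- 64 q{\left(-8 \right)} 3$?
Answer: $0$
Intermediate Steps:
$q{\left(w \right)} = 0$
$- 64 q{\left(-8 \right)} 3 = \left(-64\right) 0 \cdot 3 = 0 \cdot 3 = 0$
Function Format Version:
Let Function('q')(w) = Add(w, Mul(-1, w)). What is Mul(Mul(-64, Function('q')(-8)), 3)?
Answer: 0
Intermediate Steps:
Function('q')(w) = 0
Mul(Mul(-64, Function('q')(-8)), 3) = Mul(Mul(-64, 0), 3) = Mul(0, 3) = 0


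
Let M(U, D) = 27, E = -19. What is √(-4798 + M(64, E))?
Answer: I*√4771 ≈ 69.072*I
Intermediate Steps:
√(-4798 + M(64, E)) = √(-4798 + 27) = √(-4771) = I*√4771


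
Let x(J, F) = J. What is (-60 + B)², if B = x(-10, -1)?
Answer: 4900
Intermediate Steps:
B = -10
(-60 + B)² = (-60 - 10)² = (-70)² = 4900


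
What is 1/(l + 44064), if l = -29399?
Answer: 1/14665 ≈ 6.8190e-5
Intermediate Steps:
1/(l + 44064) = 1/(-29399 + 44064) = 1/14665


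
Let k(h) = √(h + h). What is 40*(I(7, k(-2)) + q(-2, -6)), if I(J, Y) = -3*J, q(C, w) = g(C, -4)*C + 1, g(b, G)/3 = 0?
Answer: -800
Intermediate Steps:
g(b, G) = 0 (g(b, G) = 3*0 = 0)
q(C, w) = 1 (q(C, w) = 0*C + 1 = 0 + 1 = 1)
k(h) = √2*√h (k(h) = √(2*h) = √2*√h)
40*(I(7, k(-2)) + q(-2, -6)) = 40*(-3*7 + 1) = 40*(-21 + 1) = 40*(-20) = -800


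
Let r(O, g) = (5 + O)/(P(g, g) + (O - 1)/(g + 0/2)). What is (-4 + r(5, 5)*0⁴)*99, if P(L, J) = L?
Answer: -396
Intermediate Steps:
r(O, g) = (5 + O)/(g + (-1 + O)/g) (r(O, g) = (5 + O)/(g + (O - 1)/(g + 0/2)) = (5 + O)/(g + (-1 + O)/(g + 0*(½))) = (5 + O)/(g + (-1 + O)/(g + 0)) = (5 + O)/(g + (-1 + O)/g))
(-4 + r(5, 5)*0⁴)*99 = (-4 + (5*(5 + 5)/(-1 + 5 + 5²))*0⁴)*99 = (-4 + (5*10/(-1 + 5 + 25))*0)*99 = (-4 + (5*10/29)*0)*99 = (-4 + (5*(1/29)*10)*0)*99 = (-4 + (50/29)*0)*99 = (-4 + 0)*99 = -4*99 = -396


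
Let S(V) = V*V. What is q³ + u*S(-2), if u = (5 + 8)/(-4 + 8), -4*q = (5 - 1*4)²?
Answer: 831/64 ≈ 12.984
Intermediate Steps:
S(V) = V²
q = -¼ (q = -(5 - 1*4)²/4 = -(5 - 4)²/4 = -¼*1² = -¼*1 = -¼ ≈ -0.25000)
u = 13/4 ≈ 3.2500
q³ + u*S(-2) = (-¼)³ + (13/4)*(-2)² = -1/64 + (13/4)*4 = -1/64 + 13 = 831/64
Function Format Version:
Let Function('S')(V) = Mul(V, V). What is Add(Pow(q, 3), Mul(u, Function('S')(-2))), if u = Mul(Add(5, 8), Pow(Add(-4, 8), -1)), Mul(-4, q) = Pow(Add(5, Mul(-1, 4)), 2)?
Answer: Rational(831, 64) ≈ 12.984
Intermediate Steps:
Function('S')(V) = Pow(V, 2)
q = Rational(-1, 4) (q = Mul(Rational(-1, 4), Pow(Add(5, Mul(-1, 4)), 2)) = Mul(Rational(-1, 4), Pow(Add(5, -4), 2)) = Mul(Rational(-1, 4), Pow(1, 2)) = Mul(Rational(-1, 4), 1) = Rational(-1, 4) ≈ -0.25000)
u = Rational(13, 4) (u = Mul(13, Pow(4, -1)) = Mul(13, Rational(1, 4)) = Rational(13, 4) ≈ 3.2500)
Add(Pow(q, 3), Mul(u, Function('S')(-2))) = Add(Pow(Rational(-1, 4), 3), Mul(Rational(13, 4), Pow(-2, 2))) = Add(Rational(-1, 64), Mul(Rational(13, 4), 4)) = Add(Rational(-1, 64), 13) = Rational(831, 64)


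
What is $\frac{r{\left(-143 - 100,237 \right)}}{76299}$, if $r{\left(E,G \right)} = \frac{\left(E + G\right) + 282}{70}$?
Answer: $\frac{46}{890155} \approx 5.1676 \cdot 10^{-5}$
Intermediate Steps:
$r{\left(E,G \right)} = \frac{141}{35} + \frac{E}{70} + \frac{G}{70}$ ($r{\left(E,G \right)} = \left(282 + E + G\right) \frac{1}{70} = \frac{141}{35} + \frac{E}{70} + \frac{G}{70}$)
$\frac{r{\left(-143 - 100,237 \right)}}{76299} = \frac{\frac{141}{35} + \frac{-143 - 100}{70} + \frac{1}{70} \cdot 237}{76299} = \left(\frac{141}{35} + \frac{1}{70} \left(-243\right) + \frac{237}{70}\right) \frac{1}{76299} = \left(\frac{141}{35} - \frac{243}{70} + \frac{237}{70}\right) \frac{1}{76299} = \frac{138}{35} \cdot \frac{1}{76299} = \frac{46}{890155}$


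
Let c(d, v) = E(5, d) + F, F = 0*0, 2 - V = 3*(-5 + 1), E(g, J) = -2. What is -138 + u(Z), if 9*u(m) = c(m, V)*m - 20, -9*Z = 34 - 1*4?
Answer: -3766/27 ≈ -139.48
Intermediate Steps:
V = 14 (V = 2 - 3*(-5 + 1) = 2 - 3*(-4) = 2 - 1*(-12) = 2 + 12 = 14)
F = 0
Z = -10/3 (Z = -(34 - 1*4)/9 = -(34 - 4)/9 = -⅑*30 = -10/3 ≈ -3.3333)
c(d, v) = -2 (c(d, v) = -2 + 0 = -2)
u(m) = -20/9 - 2*m/9 (u(m) = (-2*m - 20)/9 = (-20 - 2*m)/9 = -20/9 - 2*m/9)
-138 + u(Z) = -138 + (-20/9 - 2/9*(-10/3)) = -138 + (-20/9 + 20/27) = -138 - 40/27 = -3766/27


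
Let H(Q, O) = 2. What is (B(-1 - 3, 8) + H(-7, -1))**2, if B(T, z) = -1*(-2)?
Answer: 16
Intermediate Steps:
B(T, z) = 2
(B(-1 - 3, 8) + H(-7, -1))**2 = (2 + 2)**2 = 4**2 = 16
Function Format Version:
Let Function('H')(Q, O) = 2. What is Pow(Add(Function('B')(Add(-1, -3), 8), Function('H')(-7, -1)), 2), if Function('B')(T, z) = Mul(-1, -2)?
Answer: 16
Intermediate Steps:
Function('B')(T, z) = 2
Pow(Add(Function('B')(Add(-1, -3), 8), Function('H')(-7, -1)), 2) = Pow(Add(2, 2), 2) = Pow(4, 2) = 16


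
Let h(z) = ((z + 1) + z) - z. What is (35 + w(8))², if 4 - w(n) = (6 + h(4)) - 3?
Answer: 961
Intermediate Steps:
h(z) = 1 + z (h(z) = ((1 + z) + z) - z = (1 + 2*z) - z = 1 + z)
w(n) = -4 (w(n) = 4 - ((6 + (1 + 4)) - 3) = 4 - ((6 + 5) - 3) = 4 - (11 - 3) = 4 - 1*8 = 4 - 8 = -4)
(35 + w(8))² = (35 - 4)² = 31² = 961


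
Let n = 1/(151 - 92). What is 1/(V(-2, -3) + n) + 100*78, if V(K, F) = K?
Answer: 912541/117 ≈ 7799.5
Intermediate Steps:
n = 1/59 ≈ 0.016949
1/(V(-2, -3) + n) + 100*78 = 1/(-2 + 1/59) + 100*78 = 1/(-117/59) + 7800 = -59/117 + 7800 = 912541/117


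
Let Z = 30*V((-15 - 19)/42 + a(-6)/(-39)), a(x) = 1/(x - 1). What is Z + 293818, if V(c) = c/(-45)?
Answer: 240637382/819 ≈ 2.9382e+5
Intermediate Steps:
a(x) = 1/(-1 + x)
V(c) = -c/45 (V(c) = c*(-1/45) = -c/45)
Z = 440/819 (Z = 30*(-((-15 - 19)/42 + 1/(-1 - 6*(-39)))/45) = 30*(-(-34*1/42 - 1/39/(-7))/45) = 30*(-(-17/21 - ⅐*(-1/39))/45) = 30*(-(-17/21 + 1/273)/45) = 30*(-1/45*(-220/273)) = 30*(44/2457) = 440/819 ≈ 0.53724)
Z + 293818 = 440/819 + 293818 = 240637382/819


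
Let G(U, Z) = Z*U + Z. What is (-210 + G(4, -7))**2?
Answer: 60025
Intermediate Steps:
G(U, Z) = Z + U*Z (G(U, Z) = U*Z + Z = Z + U*Z)
(-210 + G(4, -7))**2 = (-210 - 7*(1 + 4))**2 = (-210 - 7*5)**2 = (-210 - 35)**2 = (-245)**2 = 60025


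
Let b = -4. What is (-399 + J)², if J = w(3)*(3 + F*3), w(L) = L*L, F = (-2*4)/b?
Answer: 101124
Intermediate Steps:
F = 2 (F = -2*4/(-4) = -8*(-¼) = 2)
w(L) = L²
J = 81 (J = 3²*(3 + 2*3) = 9*(3 + 6) = 9*9 = 81)
(-399 + J)² = (-399 + 81)² = (-318)² = 101124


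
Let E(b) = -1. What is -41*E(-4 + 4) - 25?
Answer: 16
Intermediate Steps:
-41*E(-4 + 4) - 25 = -41*(-1) - 25 = 41 - 25 = 16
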